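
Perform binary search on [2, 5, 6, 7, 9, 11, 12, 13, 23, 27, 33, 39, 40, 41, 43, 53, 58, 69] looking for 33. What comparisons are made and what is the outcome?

Binary search for 33 in [2, 5, 6, 7, 9, 11, 12, 13, 23, 27, 33, 39, 40, 41, 43, 53, 58, 69]:

lo=0, hi=17, mid=8, arr[mid]=23 -> 23 < 33, search right half
lo=9, hi=17, mid=13, arr[mid]=41 -> 41 > 33, search left half
lo=9, hi=12, mid=10, arr[mid]=33 -> Found target at index 10!

Binary search finds 33 at index 10 after 3 comparisons. The search repeatedly halves the search space by comparing with the middle element.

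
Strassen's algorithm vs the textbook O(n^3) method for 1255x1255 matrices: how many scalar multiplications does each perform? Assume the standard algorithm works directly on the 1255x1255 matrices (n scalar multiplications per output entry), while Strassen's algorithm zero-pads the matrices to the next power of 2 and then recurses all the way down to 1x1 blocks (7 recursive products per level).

Matrix multiplication for 1255x1255 matrices:

Strassen's algorithm requires power-of-2 dimensions. Pad 1255x1255 to 2048x2048 (next power of 2).

Standard algorithm: 1255^3 = 1976656375 multiplications
Strassen's algorithm: 7^(log2(2048)) = 7^11 = 1977326743 multiplications
Difference: 1976656375 - 1977326743 = -670368 (Strassen uses MORE here due to padding overhead — for small or just-over-power-of-2 n, padding can outweigh the per-level savings)

Standard: 1976656375 multiplications (1255^3). Strassen: 1977326743 multiplications (7^11, after padding to 2048x2048). Strassen reduces 8 recursive multiplications to 7 at each level.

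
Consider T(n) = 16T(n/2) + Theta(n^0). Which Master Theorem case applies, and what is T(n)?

Master Theorem for T(n) = 16T(n/2) + O(n^0):

a = 16, b = 2, c = 0
log_b(a) = log_2(16) = 4.0000

Case 1: c = 0 < log_2(16) = 4.0000
T(n) = O(n^(log_2 16)) = O(n^4)

For T(n) = 16T(n/2) + O(n^0): log_2(16) = 4.0000. This is Case 1 of the Master Theorem (c < log_b(a), work dominated by leaves), giving O(n^4).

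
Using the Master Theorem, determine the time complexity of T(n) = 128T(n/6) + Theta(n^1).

Master Theorem for T(n) = 128T(n/6) + O(n^1):

a = 128, b = 6, c = 1
log_b(a) = log_6(128) = 2.7080

Case 1: c = 1 < log_6(128) = 2.7080
T(n) = O(n^(log_6 128))

For T(n) = 128T(n/6) + O(n^1): log_6(128) = 2.7080. This is Case 1 of the Master Theorem (c < log_b(a), work dominated by leaves), giving O(n^(log_6 128)).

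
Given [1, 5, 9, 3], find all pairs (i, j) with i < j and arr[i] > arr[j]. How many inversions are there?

Finding inversions in [1, 5, 9, 3]:

(1, 3): arr[1]=5 > arr[3]=3
(2, 3): arr[2]=9 > arr[3]=3

Total inversions: 2

The array has 2 inversion(s): (1,3), (2,3). Each pair (i,j) satisfies i < j and arr[i] > arr[j].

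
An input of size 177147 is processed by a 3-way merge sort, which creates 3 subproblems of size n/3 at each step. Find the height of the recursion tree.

For divide and conquer with division factor 3:

Problem sizes at each level:
Level 0: 177147
Level 1: 59049
Level 2: 19683
Level 3: 6561
Level 4: 2187
Level 5: 729
Level 6: 243
Level 7: 81
Level 8: 27
Level 9: 9
Level 10: 3
Level 11: 1

The root is level 0 and the size-1 base case is level 11 (the tree spans levels 0 through 11, i.e. 12 levels counting the root), so the depth is the number of divisions: log_3(177147) = 11

The recursion tree depth is log_3(177147) = 11. At each level, the problem size is divided by 3, so it takes 11 divisions to reduce to a base case of size 1. The algorithm makes 3 recursive calls at each level.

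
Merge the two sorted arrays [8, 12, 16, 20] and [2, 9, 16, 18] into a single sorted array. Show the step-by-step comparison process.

Merging process:

Compare 8 vs 2: take 2 from right. Merged: [2]
Compare 8 vs 9: take 8 from left. Merged: [2, 8]
Compare 12 vs 9: take 9 from right. Merged: [2, 8, 9]
Compare 12 vs 16: take 12 from left. Merged: [2, 8, 9, 12]
Compare 16 vs 16: take 16 from left. Merged: [2, 8, 9, 12, 16]
Compare 20 vs 16: take 16 from right. Merged: [2, 8, 9, 12, 16, 16]
Compare 20 vs 18: take 18 from right. Merged: [2, 8, 9, 12, 16, 16, 18]
Append remaining from left: [20]. Merged: [2, 8, 9, 12, 16, 16, 18, 20]

Final merged array: [2, 8, 9, 12, 16, 16, 18, 20]
Total comparisons: 7

The merged array is [2, 8, 9, 12, 16, 16, 18, 20], requiring 7 comparisons. The merge step runs in O(n) time where n is the total number of elements.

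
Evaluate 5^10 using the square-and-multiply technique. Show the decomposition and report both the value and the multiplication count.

Computing 5^10 by squaring (build up from 5^1; each line after the first costs one multiplication):

5^1 = 5
5^2 = (5^1)^2 = 5^2 = 25
5^4 = (5^2)^2 = 25^2 = 625
5^5 = 5 * 5^4 = 5 * 625 = 3125
5^10 = (5^5)^2 = 3125^2 = 9765625

Result: 9765625
Multiplications needed: 4 (4 lines after 5^1)

5^10 = 9765625. Using exponentiation by squaring, this requires 4 multiplications. The key idea: if the exponent is even, square the half-power; if odd, multiply by the base once.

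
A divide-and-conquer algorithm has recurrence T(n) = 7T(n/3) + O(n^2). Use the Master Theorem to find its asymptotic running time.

Master Theorem for T(n) = 7T(n/3) + O(n^2):

a = 7, b = 3, c = 2
log_b(a) = log_3(7) = 1.7712

Case 3: c = 2 > log_3(7) = 1.7712
T(n) = O(n^2) = O(n^2)

For T(n) = 7T(n/3) + O(n^2): log_3(7) = 1.7712. This is Case 3 of the Master Theorem (c > log_b(a), work dominated by root), giving O(n^2).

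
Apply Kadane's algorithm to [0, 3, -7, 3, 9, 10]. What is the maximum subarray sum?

Using Kadane's algorithm on [0, 3, -7, 3, 9, 10]:

Scanning through the array:
Position 1 (value 3): max_ending_here = 3, max_so_far = 3
Position 2 (value -7): max_ending_here = -4, max_so_far = 3
Position 3 (value 3): max_ending_here = 3, max_so_far = 3
Position 4 (value 9): max_ending_here = 12, max_so_far = 12
Position 5 (value 10): max_ending_here = 22, max_so_far = 22

Maximum subarray: [3, 9, 10]
Maximum sum: 22

The maximum subarray is [3, 9, 10] with sum 22. This subarray runs from index 3 to index 5.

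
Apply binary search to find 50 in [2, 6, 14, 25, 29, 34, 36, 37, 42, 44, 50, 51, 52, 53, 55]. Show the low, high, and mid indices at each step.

Binary search for 50 in [2, 6, 14, 25, 29, 34, 36, 37, 42, 44, 50, 51, 52, 53, 55]:

lo=0, hi=14, mid=7, arr[mid]=37 -> 37 < 50, search right half
lo=8, hi=14, mid=11, arr[mid]=51 -> 51 > 50, search left half
lo=8, hi=10, mid=9, arr[mid]=44 -> 44 < 50, search right half
lo=10, hi=10, mid=10, arr[mid]=50 -> Found target at index 10!

Binary search finds 50 at index 10 after 4 comparisons. The search repeatedly halves the search space by comparing with the middle element.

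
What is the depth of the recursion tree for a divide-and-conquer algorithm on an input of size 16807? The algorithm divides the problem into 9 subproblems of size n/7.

For divide and conquer with division factor 7:

Problem sizes at each level:
Level 0: 16807
Level 1: 2401
Level 2: 343
Level 3: 49
Level 4: 7
Level 5: 1

The root is level 0 and the size-1 base case is level 5 (the tree spans levels 0 through 5, i.e. 6 levels counting the root), so the depth is the number of divisions: log_7(16807) = 5

The recursion tree depth is log_7(16807) = 5. At each level, the problem size is divided by 7, so it takes 5 divisions to reduce to a base case of size 1. The algorithm makes 9 recursive calls at each level.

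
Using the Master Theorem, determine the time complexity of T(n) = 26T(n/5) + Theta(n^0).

Master Theorem for T(n) = 26T(n/5) + O(n^0):

a = 26, b = 5, c = 0
log_b(a) = log_5(26) = 2.0244

Case 1: c = 0 < log_5(26) = 2.0244
T(n) = O(n^(log_5 26))

For T(n) = 26T(n/5) + O(n^0): log_5(26) = 2.0244. This is Case 1 of the Master Theorem (c < log_b(a), work dominated by leaves), giving O(n^(log_5 26)).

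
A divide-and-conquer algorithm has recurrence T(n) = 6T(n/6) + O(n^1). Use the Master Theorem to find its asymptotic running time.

Master Theorem for T(n) = 6T(n/6) + O(n^1):

a = 6, b = 6, c = 1
log_b(a) = log_6(6) = 1.0000

Case 2: c = 1 = log_6(6) = 1.0000
T(n) = O(n^1 log n) = O(n log n)

For T(n) = 6T(n/6) + O(n^1): log_6(6) = 1.0000. This is Case 2 of the Master Theorem (c = log_b(a), equal work at all levels), giving O(n log n).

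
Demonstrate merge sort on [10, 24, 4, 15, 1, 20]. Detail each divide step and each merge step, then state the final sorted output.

Merge sort trace:

Split: [10, 24, 4, 15, 1, 20] -> [10, 24, 4] and [15, 1, 20]
  Split: [10, 24, 4] -> [10] and [24, 4]
    Split: [24, 4] -> [24] and [4]
    Merge: [24] + [4] -> [4, 24]
  Merge: [10] + [4, 24] -> [4, 10, 24]
  Split: [15, 1, 20] -> [15] and [1, 20]
    Split: [1, 20] -> [1] and [20]
    Merge: [1] + [20] -> [1, 20]
  Merge: [15] + [1, 20] -> [1, 15, 20]
Merge: [4, 10, 24] + [1, 15, 20] -> [1, 4, 10, 15, 20, 24]

Final sorted array: [1, 4, 10, 15, 20, 24]

The merge sort proceeds by recursively splitting the array and merging sorted halves.
After all merges, the sorted array is [1, 4, 10, 15, 20, 24].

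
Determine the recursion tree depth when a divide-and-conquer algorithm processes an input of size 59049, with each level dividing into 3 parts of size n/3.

For divide and conquer with division factor 3:

Problem sizes at each level:
Level 0: 59049
Level 1: 19683
Level 2: 6561
Level 3: 2187
Level 4: 729
Level 5: 243
Level 6: 81
Level 7: 27
Level 8: 9
Level 9: 3
Level 10: 1

The root is level 0 and the size-1 base case is level 10 (the tree spans levels 0 through 10, i.e. 11 levels counting the root), so the depth is the number of divisions: log_3(59049) = 10

The recursion tree depth is log_3(59049) = 10. At each level, the problem size is divided by 3, so it takes 10 divisions to reduce to a base case of size 1. The algorithm makes 3 recursive calls at each level.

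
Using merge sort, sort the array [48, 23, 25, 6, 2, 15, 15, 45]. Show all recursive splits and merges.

Merge sort trace:

Split: [48, 23, 25, 6, 2, 15, 15, 45] -> [48, 23, 25, 6] and [2, 15, 15, 45]
  Split: [48, 23, 25, 6] -> [48, 23] and [25, 6]
    Split: [48, 23] -> [48] and [23]
    Merge: [48] + [23] -> [23, 48]
    Split: [25, 6] -> [25] and [6]
    Merge: [25] + [6] -> [6, 25]
  Merge: [23, 48] + [6, 25] -> [6, 23, 25, 48]
  Split: [2, 15, 15, 45] -> [2, 15] and [15, 45]
    Split: [2, 15] -> [2] and [15]
    Merge: [2] + [15] -> [2, 15]
    Split: [15, 45] -> [15] and [45]
    Merge: [15] + [45] -> [15, 45]
  Merge: [2, 15] + [15, 45] -> [2, 15, 15, 45]
Merge: [6, 23, 25, 48] + [2, 15, 15, 45] -> [2, 6, 15, 15, 23, 25, 45, 48]

Final sorted array: [2, 6, 15, 15, 23, 25, 45, 48]

The merge sort proceeds by recursively splitting the array and merging sorted halves.
After all merges, the sorted array is [2, 6, 15, 15, 23, 25, 45, 48].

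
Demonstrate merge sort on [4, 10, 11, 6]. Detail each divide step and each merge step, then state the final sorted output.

Merge sort trace:

Split: [4, 10, 11, 6] -> [4, 10] and [11, 6]
  Split: [4, 10] -> [4] and [10]
  Merge: [4] + [10] -> [4, 10]
  Split: [11, 6] -> [11] and [6]
  Merge: [11] + [6] -> [6, 11]
Merge: [4, 10] + [6, 11] -> [4, 6, 10, 11]

Final sorted array: [4, 6, 10, 11]

The merge sort proceeds by recursively splitting the array and merging sorted halves.
After all merges, the sorted array is [4, 6, 10, 11].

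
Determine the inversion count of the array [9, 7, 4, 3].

Finding inversions in [9, 7, 4, 3]:

(0, 1): arr[0]=9 > arr[1]=7
(0, 2): arr[0]=9 > arr[2]=4
(0, 3): arr[0]=9 > arr[3]=3
(1, 2): arr[1]=7 > arr[2]=4
(1, 3): arr[1]=7 > arr[3]=3
(2, 3): arr[2]=4 > arr[3]=3

Total inversions: 6

The array has 6 inversion(s): (0,1), (0,2), (0,3), (1,2), (1,3), (2,3). Each pair (i,j) satisfies i < j and arr[i] > arr[j].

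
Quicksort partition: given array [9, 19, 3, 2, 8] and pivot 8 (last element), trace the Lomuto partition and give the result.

Lomuto partition with pivot = 8:

Initial array: [9, 19, 3, 2, 8]

arr[0]=9 > 8: no swap
arr[1]=19 > 8: no swap
arr[2]=3 <= 8: swap with position 0, array becomes [3, 19, 9, 2, 8]
arr[3]=2 <= 8: swap with position 1, array becomes [3, 2, 9, 19, 8]

Place pivot at position 2: [3, 2, 8, 19, 9]
Pivot position: 2

After partitioning with pivot 8, the array becomes [3, 2, 8, 19, 9]. The pivot is placed at index 2. All elements to the left of the pivot are <= 8, and all elements to the right are > 8.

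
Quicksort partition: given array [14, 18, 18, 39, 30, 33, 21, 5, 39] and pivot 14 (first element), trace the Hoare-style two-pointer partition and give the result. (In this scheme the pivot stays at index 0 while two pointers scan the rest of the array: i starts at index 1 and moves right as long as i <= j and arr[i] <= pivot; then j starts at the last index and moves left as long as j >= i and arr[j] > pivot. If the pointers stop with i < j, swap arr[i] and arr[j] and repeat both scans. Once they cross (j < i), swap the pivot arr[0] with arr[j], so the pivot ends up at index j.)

Hoare-style two-pointer partition with pivot = 14:

Initial array: [14, 18, 18, 39, 30, 33, 21, 5, 39]

Pointers start at i = 1, j = 8.
i stops at index 1 (arr[1]=18 > 14), j stops at index 7 (arr[7]=5 <= 14): swap arr[1] and arr[7], array becomes [14, 5, 18, 39, 30, 33, 21, 18, 39]
i ends at 2, j ends at 1: the pointers have crossed (j < i), so scanning stops.

Swap pivot arr[0] with arr[1] to place pivot at position 1: [5, 14, 18, 39, 30, 33, 21, 18, 39]
Pivot position: 1

After partitioning with pivot 14, the array becomes [5, 14, 18, 39, 30, 33, 21, 18, 39]. The pivot is placed at index 1. All elements to the left of the pivot are <= 14, and all elements to the right are > 14.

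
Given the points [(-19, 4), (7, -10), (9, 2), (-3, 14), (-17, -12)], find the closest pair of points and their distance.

Computing all pairwise distances among 5 points:

d((-19, 4), (7, -10)) = 29.5296
d((-19, 4), (9, 2)) = 28.0713
d((-19, 4), (-3, 14)) = 18.868
d((-19, 4), (-17, -12)) = 16.1245
d((7, -10), (9, 2)) = 12.1655 <-- minimum
d((7, -10), (-3, 14)) = 26.0
d((7, -10), (-17, -12)) = 24.0832
d((9, 2), (-3, 14)) = 16.9706
d((9, 2), (-17, -12)) = 29.5296
d((-3, 14), (-17, -12)) = 29.5296

Closest pair: (7, -10) and (9, 2) with distance 12.1655

The closest pair is (7, -10) and (9, 2) with Euclidean distance 12.1655. For 5 points, brute-force pairwise comparison is shown above. For large n, the divide-and-conquer algorithm (sort by x, recurse on halves, check the dividing strip) achieves O(n log n).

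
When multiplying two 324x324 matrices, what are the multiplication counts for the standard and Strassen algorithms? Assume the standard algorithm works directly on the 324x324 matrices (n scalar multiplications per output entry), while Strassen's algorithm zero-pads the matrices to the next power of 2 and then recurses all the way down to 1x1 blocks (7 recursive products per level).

Matrix multiplication for 324x324 matrices:

Strassen's algorithm requires power-of-2 dimensions. Pad 324x324 to 512x512 (next power of 2).

Standard algorithm: 324^3 = 34012224 multiplications
Strassen's algorithm: 7^(log2(512)) = 7^9 = 40353607 multiplications
Difference: 34012224 - 40353607 = -6341383 (Strassen uses MORE here due to padding overhead — for small or just-over-power-of-2 n, padding can outweigh the per-level savings)

Standard: 34012224 multiplications (324^3). Strassen: 40353607 multiplications (7^9, after padding to 512x512). Strassen reduces 8 recursive multiplications to 7 at each level.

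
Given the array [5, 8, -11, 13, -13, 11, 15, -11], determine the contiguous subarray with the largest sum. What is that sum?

Using Kadane's algorithm on [5, 8, -11, 13, -13, 11, 15, -11]:

Scanning through the array:
Position 1 (value 8): max_ending_here = 13, max_so_far = 13
Position 2 (value -11): max_ending_here = 2, max_so_far = 13
Position 3 (value 13): max_ending_here = 15, max_so_far = 15
Position 4 (value -13): max_ending_here = 2, max_so_far = 15
Position 5 (value 11): max_ending_here = 13, max_so_far = 15
Position 6 (value 15): max_ending_here = 28, max_so_far = 28
Position 7 (value -11): max_ending_here = 17, max_so_far = 28

Maximum subarray: [5, 8, -11, 13, -13, 11, 15]
Maximum sum: 28

The maximum subarray is [5, 8, -11, 13, -13, 11, 15] with sum 28. This subarray runs from index 0 to index 6.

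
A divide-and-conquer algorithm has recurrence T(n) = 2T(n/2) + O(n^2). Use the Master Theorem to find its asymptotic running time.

Master Theorem for T(n) = 2T(n/2) + O(n^2):

a = 2, b = 2, c = 2
log_b(a) = log_2(2) = 1.0000

Case 3: c = 2 > log_2(2) = 1.0000
T(n) = O(n^2) = O(n^2)

For T(n) = 2T(n/2) + O(n^2): log_2(2) = 1.0000. This is Case 3 of the Master Theorem (c > log_b(a), work dominated by root), giving O(n^2).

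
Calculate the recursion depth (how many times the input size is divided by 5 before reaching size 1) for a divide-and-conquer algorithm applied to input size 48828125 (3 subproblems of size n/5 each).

For divide and conquer with division factor 5:

Problem sizes at each level:
Level 0: 48828125
Level 1: 9765625
Level 2: 1953125
Level 3: 390625
Level 4: 78125
Level 5: 15625
Level 6: 3125
Level 7: 625
Level 8: 125
Level 9: 25
Level 10: 5
Level 11: 1

The root is level 0 and the size-1 base case is level 11 (the tree spans levels 0 through 11, i.e. 12 levels counting the root), so the depth is the number of divisions: log_5(48828125) = 11

The recursion tree depth is log_5(48828125) = 11. At each level, the problem size is divided by 5, so it takes 11 divisions to reduce to a base case of size 1. The algorithm makes 3 recursive calls at each level.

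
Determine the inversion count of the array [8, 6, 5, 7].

Finding inversions in [8, 6, 5, 7]:

(0, 1): arr[0]=8 > arr[1]=6
(0, 2): arr[0]=8 > arr[2]=5
(0, 3): arr[0]=8 > arr[3]=7
(1, 2): arr[1]=6 > arr[2]=5

Total inversions: 4

The array has 4 inversion(s): (0,1), (0,2), (0,3), (1,2). Each pair (i,j) satisfies i < j and arr[i] > arr[j].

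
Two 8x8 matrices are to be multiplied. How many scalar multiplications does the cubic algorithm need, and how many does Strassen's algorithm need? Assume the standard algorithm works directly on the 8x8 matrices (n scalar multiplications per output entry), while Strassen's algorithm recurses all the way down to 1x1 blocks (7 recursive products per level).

Matrix multiplication for 8x8 matrices:

Standard algorithm: 8^3 = 512 multiplications
Strassen's algorithm: 7^(log2(8)) = 7^3 = 343 multiplications
Savings: 512 - 343 = 169 multiplications

Standard: 512 multiplications (8^3). Strassen: 343 multiplications (7^3). Strassen reduces 8 recursive multiplications to 7 at each level.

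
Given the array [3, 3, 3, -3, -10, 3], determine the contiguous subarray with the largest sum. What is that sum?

Using Kadane's algorithm on [3, 3, 3, -3, -10, 3]:

Scanning through the array:
Position 1 (value 3): max_ending_here = 6, max_so_far = 6
Position 2 (value 3): max_ending_here = 9, max_so_far = 9
Position 3 (value -3): max_ending_here = 6, max_so_far = 9
Position 4 (value -10): max_ending_here = -4, max_so_far = 9
Position 5 (value 3): max_ending_here = 3, max_so_far = 9

Maximum subarray: [3, 3, 3]
Maximum sum: 9

The maximum subarray is [3, 3, 3] with sum 9. This subarray runs from index 0 to index 2.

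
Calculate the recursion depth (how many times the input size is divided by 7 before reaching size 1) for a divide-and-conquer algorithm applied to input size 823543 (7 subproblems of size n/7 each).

For divide and conquer with division factor 7:

Problem sizes at each level:
Level 0: 823543
Level 1: 117649
Level 2: 16807
Level 3: 2401
Level 4: 343
Level 5: 49
Level 6: 7
Level 7: 1

The root is level 0 and the size-1 base case is level 7 (the tree spans levels 0 through 7, i.e. 8 levels counting the root), so the depth is the number of divisions: log_7(823543) = 7

The recursion tree depth is log_7(823543) = 7. At each level, the problem size is divided by 7, so it takes 7 divisions to reduce to a base case of size 1. The algorithm makes 7 recursive calls at each level.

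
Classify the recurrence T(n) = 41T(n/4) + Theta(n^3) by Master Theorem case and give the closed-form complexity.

Master Theorem for T(n) = 41T(n/4) + O(n^3):

a = 41, b = 4, c = 3
log_b(a) = log_4(41) = 2.6788

Case 3: c = 3 > log_4(41) = 2.6788
T(n) = O(n^3) = O(n^3)

For T(n) = 41T(n/4) + O(n^3): log_4(41) = 2.6788. This is Case 3 of the Master Theorem (c > log_b(a), work dominated by root), giving O(n^3).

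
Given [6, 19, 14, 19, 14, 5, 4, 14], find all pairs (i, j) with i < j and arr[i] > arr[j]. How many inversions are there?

Finding inversions in [6, 19, 14, 19, 14, 5, 4, 14]:

(0, 5): arr[0]=6 > arr[5]=5
(0, 6): arr[0]=6 > arr[6]=4
(1, 2): arr[1]=19 > arr[2]=14
(1, 4): arr[1]=19 > arr[4]=14
(1, 5): arr[1]=19 > arr[5]=5
(1, 6): arr[1]=19 > arr[6]=4
(1, 7): arr[1]=19 > arr[7]=14
(2, 5): arr[2]=14 > arr[5]=5
(2, 6): arr[2]=14 > arr[6]=4
(3, 4): arr[3]=19 > arr[4]=14
(3, 5): arr[3]=19 > arr[5]=5
(3, 6): arr[3]=19 > arr[6]=4
(3, 7): arr[3]=19 > arr[7]=14
(4, 5): arr[4]=14 > arr[5]=5
(4, 6): arr[4]=14 > arr[6]=4
(5, 6): arr[5]=5 > arr[6]=4

Total inversions: 16

The array has 16 inversion(s): (0,5), (0,6), (1,2), (1,4), (1,5), (1,6), (1,7), (2,5), (2,6), (3,4), (3,5), (3,6), (3,7), (4,5), (4,6), (5,6). Each pair (i,j) satisfies i < j and arr[i] > arr[j].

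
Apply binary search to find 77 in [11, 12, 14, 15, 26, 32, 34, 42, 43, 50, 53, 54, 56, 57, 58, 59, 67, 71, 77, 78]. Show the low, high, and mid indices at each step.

Binary search for 77 in [11, 12, 14, 15, 26, 32, 34, 42, 43, 50, 53, 54, 56, 57, 58, 59, 67, 71, 77, 78]:

lo=0, hi=19, mid=9, arr[mid]=50 -> 50 < 77, search right half
lo=10, hi=19, mid=14, arr[mid]=58 -> 58 < 77, search right half
lo=15, hi=19, mid=17, arr[mid]=71 -> 71 < 77, search right half
lo=18, hi=19, mid=18, arr[mid]=77 -> Found target at index 18!

Binary search finds 77 at index 18 after 4 comparisons. The search repeatedly halves the search space by comparing with the middle element.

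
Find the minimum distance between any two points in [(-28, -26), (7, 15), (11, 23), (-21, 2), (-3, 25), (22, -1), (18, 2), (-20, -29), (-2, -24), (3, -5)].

Computing all pairwise distances among 10 points:

d((-28, -26), (7, 15)) = 53.9073
d((-28, -26), (11, 23)) = 62.6259
d((-28, -26), (-21, 2)) = 28.8617
d((-28, -26), (-3, 25)) = 56.7979
d((-28, -26), (22, -1)) = 55.9017
d((-28, -26), (18, 2)) = 53.8516
d((-28, -26), (-20, -29)) = 8.544
d((-28, -26), (-2, -24)) = 26.0768
d((-28, -26), (3, -5)) = 37.4433
d((7, 15), (11, 23)) = 8.9443
d((7, 15), (-21, 2)) = 30.8707
d((7, 15), (-3, 25)) = 14.1421
d((7, 15), (22, -1)) = 21.9317
d((7, 15), (18, 2)) = 17.0294
d((7, 15), (-20, -29)) = 51.6236
d((7, 15), (-2, -24)) = 40.025
d((7, 15), (3, -5)) = 20.3961
d((11, 23), (-21, 2)) = 38.2753
d((11, 23), (-3, 25)) = 14.1421
d((11, 23), (22, -1)) = 26.4008
d((11, 23), (18, 2)) = 22.1359
d((11, 23), (-20, -29)) = 60.5392
d((11, 23), (-2, -24)) = 48.7647
d((11, 23), (3, -5)) = 29.1204
d((-21, 2), (-3, 25)) = 29.2062
d((-21, 2), (22, -1)) = 43.1045
d((-21, 2), (18, 2)) = 39.0
d((-21, 2), (-20, -29)) = 31.0161
d((-21, 2), (-2, -24)) = 32.2025
d((-21, 2), (3, -5)) = 25.0
d((-3, 25), (22, -1)) = 36.0694
d((-3, 25), (18, 2)) = 31.1448
d((-3, 25), (-20, -29)) = 56.6127
d((-3, 25), (-2, -24)) = 49.0102
d((-3, 25), (3, -5)) = 30.5941
d((22, -1), (18, 2)) = 5.0 <-- minimum
d((22, -1), (-20, -29)) = 50.4777
d((22, -1), (-2, -24)) = 33.2415
d((22, -1), (3, -5)) = 19.4165
d((18, 2), (-20, -29)) = 49.0408
d((18, 2), (-2, -24)) = 32.8024
d((18, 2), (3, -5)) = 16.5529
d((-20, -29), (-2, -24)) = 18.6815
d((-20, -29), (3, -5)) = 33.2415
d((-2, -24), (3, -5)) = 19.6469

Closest pair: (22, -1) and (18, 2) with distance 5.0

The closest pair is (22, -1) and (18, 2) with Euclidean distance 5.0. For 10 points, brute-force pairwise comparison is shown above. For large n, the divide-and-conquer algorithm (sort by x, recurse on halves, check the dividing strip) achieves O(n log n).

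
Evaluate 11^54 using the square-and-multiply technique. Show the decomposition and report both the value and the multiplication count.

Computing 11^54 by squaring (build up from 11^1; each line after the first costs one multiplication):

11^1 = 11
11^2 = (11^1)^2 = 11^2 = 121
11^3 = 11 * 11^2 = 11 * 121 = 1331
11^6 = (11^3)^2 = 1331^2 = 1771561
11^12 = (11^6)^2 = 1771561^2 = 3138428376721
11^13 = 11 * 11^12 = 11 * 3138428376721 = 34522712143931
11^26 = (11^13)^2 = 34522712143931^2 = 1191817653772720942460132761
11^27 = 11 * 11^26 = 11 * 1191817653772720942460132761 = 13109994191499930367061460371
11^54 = (11^27)^2 = 13109994191499930367061460371^2 = 171871947701161912897410416779483616222663749691203457641

Result: 171871947701161912897410416779483616222663749691203457641
Multiplications needed: 8 (8 lines after 11^1)

11^54 = 171871947701161912897410416779483616222663749691203457641. Using exponentiation by squaring, this requires 8 multiplications. The key idea: if the exponent is even, square the half-power; if odd, multiply by the base once.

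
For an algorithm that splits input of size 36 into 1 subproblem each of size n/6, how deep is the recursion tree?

For divide and conquer with division factor 6:

Problem sizes at each level:
Level 0: 36
Level 1: 6
Level 2: 1

The root is level 0 and the size-1 base case is level 2 (the tree spans levels 0 through 2, i.e. 3 levels counting the root), so the depth is the number of divisions: log_6(36) = 2

The recursion tree depth is log_6(36) = 2. At each level, the problem size is divided by 6, so it takes 2 divisions to reduce to a base case of size 1. The algorithm makes 1 recursive call at each level.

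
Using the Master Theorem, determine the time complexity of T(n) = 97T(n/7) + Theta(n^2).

Master Theorem for T(n) = 97T(n/7) + O(n^2):

a = 97, b = 7, c = 2
log_b(a) = log_7(97) = 2.3509

Case 1: c = 2 < log_7(97) = 2.3509
T(n) = O(n^(log_7 97))

For T(n) = 97T(n/7) + O(n^2): log_7(97) = 2.3509. This is Case 1 of the Master Theorem (c < log_b(a), work dominated by leaves), giving O(n^(log_7 97)).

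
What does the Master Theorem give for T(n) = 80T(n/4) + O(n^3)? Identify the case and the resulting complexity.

Master Theorem for T(n) = 80T(n/4) + O(n^3):

a = 80, b = 4, c = 3
log_b(a) = log_4(80) = 3.1610

Case 1: c = 3 < log_4(80) = 3.1610
T(n) = O(n^(log_4 80))

For T(n) = 80T(n/4) + O(n^3): log_4(80) = 3.1610. This is Case 1 of the Master Theorem (c < log_b(a), work dominated by leaves), giving O(n^(log_4 80)).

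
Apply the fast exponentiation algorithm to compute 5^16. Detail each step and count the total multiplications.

Computing 5^16 by squaring (build up from 5^1; each line after the first costs one multiplication):

5^1 = 5
5^2 = (5^1)^2 = 5^2 = 25
5^4 = (5^2)^2 = 25^2 = 625
5^8 = (5^4)^2 = 625^2 = 390625
5^16 = (5^8)^2 = 390625^2 = 152587890625

Result: 152587890625
Multiplications needed: 4 (4 lines after 5^1)

5^16 = 152587890625. Using exponentiation by squaring, this requires 4 multiplications. The key idea: if the exponent is even, square the half-power; if odd, multiply by the base once.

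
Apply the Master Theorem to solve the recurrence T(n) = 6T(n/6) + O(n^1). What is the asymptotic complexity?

Master Theorem for T(n) = 6T(n/6) + O(n^1):

a = 6, b = 6, c = 1
log_b(a) = log_6(6) = 1.0000

Case 2: c = 1 = log_6(6) = 1.0000
T(n) = O(n^1 log n) = O(n log n)

For T(n) = 6T(n/6) + O(n^1): log_6(6) = 1.0000. This is Case 2 of the Master Theorem (c = log_b(a), equal work at all levels), giving O(n log n).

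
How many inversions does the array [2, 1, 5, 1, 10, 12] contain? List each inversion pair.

Finding inversions in [2, 1, 5, 1, 10, 12]:

(0, 1): arr[0]=2 > arr[1]=1
(0, 3): arr[0]=2 > arr[3]=1
(2, 3): arr[2]=5 > arr[3]=1

Total inversions: 3

The array has 3 inversion(s): (0,1), (0,3), (2,3). Each pair (i,j) satisfies i < j and arr[i] > arr[j].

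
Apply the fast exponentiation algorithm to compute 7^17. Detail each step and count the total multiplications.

Computing 7^17 by squaring (build up from 7^1; each line after the first costs one multiplication):

7^1 = 7
7^2 = (7^1)^2 = 7^2 = 49
7^4 = (7^2)^2 = 49^2 = 2401
7^8 = (7^4)^2 = 2401^2 = 5764801
7^16 = (7^8)^2 = 5764801^2 = 33232930569601
7^17 = 7 * 7^16 = 7 * 33232930569601 = 232630513987207

Result: 232630513987207
Multiplications needed: 5 (5 lines after 7^1)

7^17 = 232630513987207. Using exponentiation by squaring, this requires 5 multiplications. The key idea: if the exponent is even, square the half-power; if odd, multiply by the base once.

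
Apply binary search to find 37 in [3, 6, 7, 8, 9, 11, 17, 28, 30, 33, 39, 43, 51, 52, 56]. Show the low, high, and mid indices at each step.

Binary search for 37 in [3, 6, 7, 8, 9, 11, 17, 28, 30, 33, 39, 43, 51, 52, 56]:

lo=0, hi=14, mid=7, arr[mid]=28 -> 28 < 37, search right half
lo=8, hi=14, mid=11, arr[mid]=43 -> 43 > 37, search left half
lo=8, hi=10, mid=9, arr[mid]=33 -> 33 < 37, search right half
lo=10, hi=10, mid=10, arr[mid]=39 -> 39 > 37, search left half
lo=10 > hi=9, target 37 not found

Binary search determines that 37 is not in the array after 4 comparisons. The search space was exhausted without finding the target.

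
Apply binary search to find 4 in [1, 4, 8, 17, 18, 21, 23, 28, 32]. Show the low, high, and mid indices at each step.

Binary search for 4 in [1, 4, 8, 17, 18, 21, 23, 28, 32]:

lo=0, hi=8, mid=4, arr[mid]=18 -> 18 > 4, search left half
lo=0, hi=3, mid=1, arr[mid]=4 -> Found target at index 1!

Binary search finds 4 at index 1 after 2 comparisons. The search repeatedly halves the search space by comparing with the middle element.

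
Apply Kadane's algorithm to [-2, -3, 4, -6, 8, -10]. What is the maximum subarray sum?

Using Kadane's algorithm on [-2, -3, 4, -6, 8, -10]:

Scanning through the array:
Position 1 (value -3): max_ending_here = -3, max_so_far = -2
Position 2 (value 4): max_ending_here = 4, max_so_far = 4
Position 3 (value -6): max_ending_here = -2, max_so_far = 4
Position 4 (value 8): max_ending_here = 8, max_so_far = 8
Position 5 (value -10): max_ending_here = -2, max_so_far = 8

Maximum subarray: [8]
Maximum sum: 8

The maximum subarray is [8] with sum 8. This subarray runs from index 4 to index 4.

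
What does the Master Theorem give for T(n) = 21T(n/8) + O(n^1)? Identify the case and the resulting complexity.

Master Theorem for T(n) = 21T(n/8) + O(n^1):

a = 21, b = 8, c = 1
log_b(a) = log_8(21) = 1.4641

Case 1: c = 1 < log_8(21) = 1.4641
T(n) = O(n^(log_8 21))

For T(n) = 21T(n/8) + O(n^1): log_8(21) = 1.4641. This is Case 1 of the Master Theorem (c < log_b(a), work dominated by leaves), giving O(n^(log_8 21)).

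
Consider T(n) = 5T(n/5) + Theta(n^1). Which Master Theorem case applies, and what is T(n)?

Master Theorem for T(n) = 5T(n/5) + O(n^1):

a = 5, b = 5, c = 1
log_b(a) = log_5(5) = 1.0000

Case 2: c = 1 = log_5(5) = 1.0000
T(n) = O(n^1 log n) = O(n log n)

For T(n) = 5T(n/5) + O(n^1): log_5(5) = 1.0000. This is Case 2 of the Master Theorem (c = log_b(a), equal work at all levels), giving O(n log n).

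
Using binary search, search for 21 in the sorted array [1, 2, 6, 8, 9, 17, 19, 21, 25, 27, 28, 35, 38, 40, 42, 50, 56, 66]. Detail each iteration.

Binary search for 21 in [1, 2, 6, 8, 9, 17, 19, 21, 25, 27, 28, 35, 38, 40, 42, 50, 56, 66]:

lo=0, hi=17, mid=8, arr[mid]=25 -> 25 > 21, search left half
lo=0, hi=7, mid=3, arr[mid]=8 -> 8 < 21, search right half
lo=4, hi=7, mid=5, arr[mid]=17 -> 17 < 21, search right half
lo=6, hi=7, mid=6, arr[mid]=19 -> 19 < 21, search right half
lo=7, hi=7, mid=7, arr[mid]=21 -> Found target at index 7!

Binary search finds 21 at index 7 after 5 comparisons. The search repeatedly halves the search space by comparing with the middle element.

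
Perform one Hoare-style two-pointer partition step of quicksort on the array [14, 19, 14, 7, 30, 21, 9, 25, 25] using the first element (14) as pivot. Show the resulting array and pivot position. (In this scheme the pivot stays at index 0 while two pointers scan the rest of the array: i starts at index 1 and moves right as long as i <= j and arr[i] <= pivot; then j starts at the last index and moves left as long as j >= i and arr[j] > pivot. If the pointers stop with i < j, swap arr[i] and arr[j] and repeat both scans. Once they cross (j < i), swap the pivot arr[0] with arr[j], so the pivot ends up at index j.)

Hoare-style two-pointer partition with pivot = 14:

Initial array: [14, 19, 14, 7, 30, 21, 9, 25, 25]

Pointers start at i = 1, j = 8.
i stops at index 1 (arr[1]=19 > 14), j stops at index 6 (arr[6]=9 <= 14): swap arr[1] and arr[6], array becomes [14, 9, 14, 7, 30, 21, 19, 25, 25]
i ends at 4, j ends at 3: the pointers have crossed (j < i), so scanning stops.

Swap pivot arr[0] with arr[3] to place pivot at position 3: [7, 9, 14, 14, 30, 21, 19, 25, 25]
Pivot position: 3

After partitioning with pivot 14, the array becomes [7, 9, 14, 14, 30, 21, 19, 25, 25]. The pivot is placed at index 3. All elements to the left of the pivot are <= 14, and all elements to the right are > 14.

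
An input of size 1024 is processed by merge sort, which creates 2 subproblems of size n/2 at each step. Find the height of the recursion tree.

For divide and conquer with division factor 2:

Problem sizes at each level:
Level 0: 1024
Level 1: 512
Level 2: 256
Level 3: 128
Level 4: 64
Level 5: 32
Level 6: 16
Level 7: 8
Level 8: 4
Level 9: 2
Level 10: 1

The root is level 0 and the size-1 base case is level 10 (the tree spans levels 0 through 10, i.e. 11 levels counting the root), so the depth is the number of divisions: log_2(1024) = 10

The recursion tree depth is log_2(1024) = 10. At each level, the problem size is divided by 2, so it takes 10 divisions to reduce to a base case of size 1. The algorithm makes 2 recursive calls at each level.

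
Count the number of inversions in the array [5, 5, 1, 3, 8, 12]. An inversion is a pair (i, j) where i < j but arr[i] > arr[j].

Finding inversions in [5, 5, 1, 3, 8, 12]:

(0, 2): arr[0]=5 > arr[2]=1
(0, 3): arr[0]=5 > arr[3]=3
(1, 2): arr[1]=5 > arr[2]=1
(1, 3): arr[1]=5 > arr[3]=3

Total inversions: 4

The array has 4 inversion(s): (0,2), (0,3), (1,2), (1,3). Each pair (i,j) satisfies i < j and arr[i] > arr[j].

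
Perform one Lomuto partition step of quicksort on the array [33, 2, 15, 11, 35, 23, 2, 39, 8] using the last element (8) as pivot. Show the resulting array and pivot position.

Lomuto partition with pivot = 8:

Initial array: [33, 2, 15, 11, 35, 23, 2, 39, 8]

arr[0]=33 > 8: no swap
arr[1]=2 <= 8: swap with position 0, array becomes [2, 33, 15, 11, 35, 23, 2, 39, 8]
arr[2]=15 > 8: no swap
arr[3]=11 > 8: no swap
arr[4]=35 > 8: no swap
arr[5]=23 > 8: no swap
arr[6]=2 <= 8: swap with position 1, array becomes [2, 2, 15, 11, 35, 23, 33, 39, 8]
arr[7]=39 > 8: no swap

Place pivot at position 2: [2, 2, 8, 11, 35, 23, 33, 39, 15]
Pivot position: 2

After partitioning with pivot 8, the array becomes [2, 2, 8, 11, 35, 23, 33, 39, 15]. The pivot is placed at index 2. All elements to the left of the pivot are <= 8, and all elements to the right are > 8.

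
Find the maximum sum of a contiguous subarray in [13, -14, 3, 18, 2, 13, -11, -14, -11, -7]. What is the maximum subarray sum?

Using Kadane's algorithm on [13, -14, 3, 18, 2, 13, -11, -14, -11, -7]:

Scanning through the array:
Position 1 (value -14): max_ending_here = -1, max_so_far = 13
Position 2 (value 3): max_ending_here = 3, max_so_far = 13
Position 3 (value 18): max_ending_here = 21, max_so_far = 21
Position 4 (value 2): max_ending_here = 23, max_so_far = 23
Position 5 (value 13): max_ending_here = 36, max_so_far = 36
Position 6 (value -11): max_ending_here = 25, max_so_far = 36
Position 7 (value -14): max_ending_here = 11, max_so_far = 36
Position 8 (value -11): max_ending_here = 0, max_so_far = 36
Position 9 (value -7): max_ending_here = -7, max_so_far = 36

Maximum subarray: [3, 18, 2, 13]
Maximum sum: 36

The maximum subarray is [3, 18, 2, 13] with sum 36. This subarray runs from index 2 to index 5.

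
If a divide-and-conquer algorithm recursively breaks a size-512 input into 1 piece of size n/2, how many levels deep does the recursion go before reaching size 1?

For divide and conquer with division factor 2:

Problem sizes at each level:
Level 0: 512
Level 1: 256
Level 2: 128
Level 3: 64
Level 4: 32
Level 5: 16
Level 6: 8
Level 7: 4
Level 8: 2
Level 9: 1

The root is level 0 and the size-1 base case is level 9 (the tree spans levels 0 through 9, i.e. 10 levels counting the root), so the depth is the number of divisions: log_2(512) = 9

The recursion tree depth is log_2(512) = 9. At each level, the problem size is divided by 2, so it takes 9 divisions to reduce to a base case of size 1. The algorithm makes 1 recursive call at each level.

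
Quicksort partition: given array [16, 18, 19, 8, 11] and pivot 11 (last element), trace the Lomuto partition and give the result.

Lomuto partition with pivot = 11:

Initial array: [16, 18, 19, 8, 11]

arr[0]=16 > 11: no swap
arr[1]=18 > 11: no swap
arr[2]=19 > 11: no swap
arr[3]=8 <= 11: swap with position 0, array becomes [8, 18, 19, 16, 11]

Place pivot at position 1: [8, 11, 19, 16, 18]
Pivot position: 1

After partitioning with pivot 11, the array becomes [8, 11, 19, 16, 18]. The pivot is placed at index 1. All elements to the left of the pivot are <= 11, and all elements to the right are > 11.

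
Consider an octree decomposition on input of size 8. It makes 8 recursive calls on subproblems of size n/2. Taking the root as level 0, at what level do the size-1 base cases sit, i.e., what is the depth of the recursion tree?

For divide and conquer with division factor 2:

Problem sizes at each level:
Level 0: 8
Level 1: 4
Level 2: 2
Level 3: 1

The root is level 0 and the size-1 base case is level 3 (the tree spans levels 0 through 3, i.e. 4 levels counting the root), so the depth is the number of divisions: log_2(8) = 3

The recursion tree depth is log_2(8) = 3. At each level, the problem size is divided by 2, so it takes 3 divisions to reduce to a base case of size 1. The algorithm makes 8 recursive calls at each level.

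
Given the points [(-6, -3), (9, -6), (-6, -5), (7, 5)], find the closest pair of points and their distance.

Computing all pairwise distances among 4 points:

d((-6, -3), (9, -6)) = 15.2971
d((-6, -3), (-6, -5)) = 2.0 <-- minimum
d((-6, -3), (7, 5)) = 15.2643
d((9, -6), (-6, -5)) = 15.0333
d((9, -6), (7, 5)) = 11.1803
d((-6, -5), (7, 5)) = 16.4012

Closest pair: (-6, -3) and (-6, -5) with distance 2.0

The closest pair is (-6, -3) and (-6, -5) with Euclidean distance 2.0. For 4 points, brute-force pairwise comparison is shown above. For large n, the divide-and-conquer algorithm (sort by x, recurse on halves, check the dividing strip) achieves O(n log n).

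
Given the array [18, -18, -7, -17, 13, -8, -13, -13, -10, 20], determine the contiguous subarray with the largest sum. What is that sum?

Using Kadane's algorithm on [18, -18, -7, -17, 13, -8, -13, -13, -10, 20]:

Scanning through the array:
Position 1 (value -18): max_ending_here = 0, max_so_far = 18
Position 2 (value -7): max_ending_here = -7, max_so_far = 18
Position 3 (value -17): max_ending_here = -17, max_so_far = 18
Position 4 (value 13): max_ending_here = 13, max_so_far = 18
Position 5 (value -8): max_ending_here = 5, max_so_far = 18
Position 6 (value -13): max_ending_here = -8, max_so_far = 18
Position 7 (value -13): max_ending_here = -13, max_so_far = 18
Position 8 (value -10): max_ending_here = -10, max_so_far = 18
Position 9 (value 20): max_ending_here = 20, max_so_far = 20

Maximum subarray: [20]
Maximum sum: 20

The maximum subarray is [20] with sum 20. This subarray runs from index 9 to index 9.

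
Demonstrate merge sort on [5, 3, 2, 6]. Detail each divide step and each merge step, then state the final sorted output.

Merge sort trace:

Split: [5, 3, 2, 6] -> [5, 3] and [2, 6]
  Split: [5, 3] -> [5] and [3]
  Merge: [5] + [3] -> [3, 5]
  Split: [2, 6] -> [2] and [6]
  Merge: [2] + [6] -> [2, 6]
Merge: [3, 5] + [2, 6] -> [2, 3, 5, 6]

Final sorted array: [2, 3, 5, 6]

The merge sort proceeds by recursively splitting the array and merging sorted halves.
After all merges, the sorted array is [2, 3, 5, 6].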